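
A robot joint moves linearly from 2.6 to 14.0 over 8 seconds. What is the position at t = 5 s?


s = t/T = 5/8 = 0.625
p(t) = p0 + (pf-p0)*s
= 2.6 + (14.0 - 2.6) * 0.625
= 9.725


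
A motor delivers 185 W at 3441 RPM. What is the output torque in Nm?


omega = 3441 * 2*pi/60 = 360.3407 rad/s
tau = P / omega = 185 / 360.3407
= 0.5134 Nm


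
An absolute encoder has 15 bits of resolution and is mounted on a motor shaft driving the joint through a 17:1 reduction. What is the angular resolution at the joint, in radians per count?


counts = 2^15 = 32768
effective counts at joint = 32768 * 17 = 557056
resolution = 2*pi / 557056
= 1.1279e-05 rad/count


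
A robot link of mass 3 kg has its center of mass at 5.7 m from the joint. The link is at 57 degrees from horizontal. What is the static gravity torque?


tau = m*g*L*cos(angle)
= 3 * 9.81 * 5.7 * cos(57 deg)
= 3 * 9.81 * 5.7 * 0.5446
= 91.3637 Nm


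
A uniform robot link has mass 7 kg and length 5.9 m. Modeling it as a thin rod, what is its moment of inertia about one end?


I = (1/3) * m * L^2
= (1/3) * 7 * 5.9^2
= 0.333333 * 7 * 34.81
= 81.2233 kg*m^2


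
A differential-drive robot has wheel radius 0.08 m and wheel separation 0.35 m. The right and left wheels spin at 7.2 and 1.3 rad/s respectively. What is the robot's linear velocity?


vR = r*wR = 0.08*7.2 = 0.576 m/s
vL = r*wL = 0.08*1.3 = 0.104 m/s
v = (vR+vL)/2 = 0.34 m/s
omega = (vR-vL)/L = 1.3486 rad/s
linear velocity = 0.34 m/s


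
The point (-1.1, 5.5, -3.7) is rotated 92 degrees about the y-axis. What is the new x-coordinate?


Rotation about y-axis: x' = x*cos(theta) + z*sin(theta)
= -1.1 * -0.0349 + -3.7 * 0.9994
= -3.6594


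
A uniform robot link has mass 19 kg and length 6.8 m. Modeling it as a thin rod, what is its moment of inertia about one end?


I = (1/3) * m * L^2
= (1/3) * 19 * 6.8^2
= 0.333333 * 19 * 46.24
= 292.8533 kg*m^2


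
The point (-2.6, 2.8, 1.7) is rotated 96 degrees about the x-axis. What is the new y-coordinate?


Rotation about x-axis: y' = y*cos(theta) - z*sin(theta)
= 2.8 * -0.1045 - 1.7 * 0.9945
= -1.9834


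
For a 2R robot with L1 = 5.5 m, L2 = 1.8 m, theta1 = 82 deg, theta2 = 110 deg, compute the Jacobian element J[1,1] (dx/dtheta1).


J[1,1] = -L1*sin(t1) - L2*sin(t1+t2)
= -5.5*sin(82) - 1.8*sin(192)
= -5.0722


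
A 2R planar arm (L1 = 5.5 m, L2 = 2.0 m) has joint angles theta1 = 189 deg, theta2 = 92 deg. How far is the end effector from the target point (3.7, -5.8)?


End effector via forward kinematics:
x = L1*cos(t1) + L2*cos(t1+t2) = -5.0507
y = L1*sin(t1) + L2*sin(t1+t2) = -2.8236
Distance to target:
d = sqrt((3.7 - -5.0507)^2 + (-5.8 - -2.8236)^2)
= sqrt(76.5742 + 8.8587)
= 9.243 m


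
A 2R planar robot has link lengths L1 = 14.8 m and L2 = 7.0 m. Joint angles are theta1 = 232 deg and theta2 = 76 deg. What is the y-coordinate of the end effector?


Convert angles to radians: theta1 = 4.0492, theta2 = 1.3265
y = L1*sin(theta1) + L2*sin(theta1+theta2)
y = -11.6626 + -5.5161
y = -17.1786


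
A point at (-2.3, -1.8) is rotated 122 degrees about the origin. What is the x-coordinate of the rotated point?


x' = x*cos(theta) - y*sin(theta)
cos(122 deg) = -0.5299, sin(122 deg) = 0.848
x' = -2.3 * -0.5299 - -1.8 * 0.848
= 1.2188 - -1.5265
= 2.7453


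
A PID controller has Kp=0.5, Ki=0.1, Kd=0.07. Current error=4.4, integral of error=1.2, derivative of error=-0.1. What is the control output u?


u = Kp*e + Ki*int(e) + Kd*de/dt
= 0.5*4.4 + 0.1*1.2 + 0.07*(-0.1)
= 2.2 + 0.12 + -0.007
= 2.313


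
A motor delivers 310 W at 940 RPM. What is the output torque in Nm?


omega = 940 * 2*pi/60 = 98.4366 rad/s
tau = P / omega = 310 / 98.4366
= 3.1492 Nm


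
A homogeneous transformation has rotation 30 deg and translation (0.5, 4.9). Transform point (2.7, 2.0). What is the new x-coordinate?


x' = cos(theta)*px - sin(theta)*py + tx
= 0.866*2.7 - 0.5*2.0 + 0.5
= 1.8383


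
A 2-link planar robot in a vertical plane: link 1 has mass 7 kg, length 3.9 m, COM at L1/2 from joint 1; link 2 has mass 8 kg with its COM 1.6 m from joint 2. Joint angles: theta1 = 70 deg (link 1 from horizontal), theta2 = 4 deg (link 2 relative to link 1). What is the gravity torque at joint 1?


Horizontal distance from joint 1 to link-1 COM:
  x_c1 = (L1/2)*cos(t1) = 1.95 * 0.342 = 0.6669 m
Horizontal distance from joint 1 to link-2 COM:
  x_c2 = L1*cos(t1) + Lc2*cos(t1+t2)
       = 3.9*0.342 + 1.6*0.2756 = 1.7749 m
tau1 = m1*g*x_c1 + m2*g*x_c2
     = 7*9.81*0.6669 + 8*9.81*1.7749
     = 45.7987 + 139.294
     = 185.0927 Nm


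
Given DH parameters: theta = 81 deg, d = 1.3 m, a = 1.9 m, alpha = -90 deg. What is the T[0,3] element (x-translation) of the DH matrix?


T[0,3] = a * cos(theta)
= 1.9 * cos(81 deg)
= 1.9 * 0.1564
= 0.2972


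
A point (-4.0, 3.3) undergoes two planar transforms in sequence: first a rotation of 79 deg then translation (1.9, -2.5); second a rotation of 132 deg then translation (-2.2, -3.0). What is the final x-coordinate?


After transform 1:
x1 = cos(79)*-4.0 - sin(79)*3.3 + 1.9 = -2.1026
y1 = sin(79)*-4.0 + cos(79)*3.3 + -2.5 = -5.7968
After transform 2:
x2 = cos(132)*-2.1026 - sin(132)*-5.7968 + -2.2
= 3.5148


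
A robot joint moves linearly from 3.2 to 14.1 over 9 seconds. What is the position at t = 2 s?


s = t/T = 2/9 = 0.2222
p(t) = p0 + (pf-p0)*s
= 3.2 + (14.1 - 3.2) * 0.2222
= 5.6222


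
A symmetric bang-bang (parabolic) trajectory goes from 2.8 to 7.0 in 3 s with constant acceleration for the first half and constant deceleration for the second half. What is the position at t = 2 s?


Symmetric rest-to-rest: each phase covers (pf-p0)/2 in time T/2. 0.5*a*(T/2)^2 = (pf-p0)/2 => a = 4*(pf-p0)/T^2
a = 4*(7.0-2.8)/3^2 = 1.8667
t = 2 is in the deceleration phase (t > T/2).
p = pf - 0.5*a*(T-t)^2 = 7.0 - 0.5*1.8667*1^2
= 6.0667


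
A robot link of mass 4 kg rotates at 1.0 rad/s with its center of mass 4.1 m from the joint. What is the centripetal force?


F = m * omega^2 * r
= 4 * 1.0^2 * 4.1
= 4 * 1.0 * 4.1
= 16.4 N


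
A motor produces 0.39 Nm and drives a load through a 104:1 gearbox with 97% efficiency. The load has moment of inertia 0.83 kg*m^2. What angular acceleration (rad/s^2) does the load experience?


tau_out = tau_motor * N * eta
= 0.39 * 104 * 0.97 = 39.3432 Nm
alpha = tau_out / I = 39.3432 / 0.83
= 47.4014 rad/s^2


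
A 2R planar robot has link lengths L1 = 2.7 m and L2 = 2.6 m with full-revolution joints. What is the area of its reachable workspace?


r_max = L1 + L2 = 5.3 m
r_min = |L1 - L2| = 0.1 m
Area = pi*(r_max^2 - r_min^2)
= pi*(28.09 - 0.01)
= pi * 28.08
= 88.2159 m^2


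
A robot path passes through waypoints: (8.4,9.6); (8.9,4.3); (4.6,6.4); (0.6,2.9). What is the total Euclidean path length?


Segment lengths:
  seg1 = sqrt((0.5)^2 + (-5.3)^2) = 5.3235
  seg2 = sqrt((-4.3)^2 + (2.1)^2) = 4.7854
  seg3 = sqrt((-4.0)^2 + (-3.5)^2) = 5.3151
Total = 15.424


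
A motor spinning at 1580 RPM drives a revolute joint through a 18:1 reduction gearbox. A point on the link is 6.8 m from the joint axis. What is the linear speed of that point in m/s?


omega_motor = 1580 * 2*pi/60 = 165.4572 rad/s
omega_joint = omega_motor / 18 = 9.1921 rad/s
v = omega_joint * r = 9.1921 * 6.8
= 62.5061 m/s


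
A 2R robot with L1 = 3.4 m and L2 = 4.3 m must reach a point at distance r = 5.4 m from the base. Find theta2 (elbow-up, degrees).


cos(theta2) = (r^2 - L1^2 - L2^2) / (2*L1*L2)
cos(theta2) = (29.16 - 11.56 - 18.49) / 29.24
cos(theta2) = -0.030438
theta2 = 91.7442 degrees


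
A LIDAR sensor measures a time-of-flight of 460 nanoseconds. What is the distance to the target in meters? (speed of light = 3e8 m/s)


tof = 460 ns = 4.6e-07 s
dist = c * tof / 2
= 3e8 * 4.6e-07 / 2
= 69.0 m


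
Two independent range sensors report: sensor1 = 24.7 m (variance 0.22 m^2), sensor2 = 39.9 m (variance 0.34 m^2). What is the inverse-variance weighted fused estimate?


w1 = (1/var1) / (1/var1 + 1/var2)
   = 4.5455 / (4.5455 + 2.9412) = 0.6071
w2 = 1 - w1 = 0.3929
fused = w1*s1 + w2*s2 = 14.9964 + 15.675
= 30.6714 m


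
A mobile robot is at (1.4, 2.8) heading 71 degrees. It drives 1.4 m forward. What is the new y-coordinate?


y_new = y0 + d*sin(theta)
= 2.8 + 1.4*sin(71)
= 2.8 + 1.3237
= 4.1237


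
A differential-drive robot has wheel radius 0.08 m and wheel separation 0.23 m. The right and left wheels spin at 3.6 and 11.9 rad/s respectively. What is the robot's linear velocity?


vR = r*wR = 0.08*3.6 = 0.288 m/s
vL = r*wL = 0.08*11.9 = 0.952 m/s
v = (vR+vL)/2 = 0.62 m/s
omega = (vR-vL)/L = -2.887 rad/s
linear velocity = 0.62 m/s


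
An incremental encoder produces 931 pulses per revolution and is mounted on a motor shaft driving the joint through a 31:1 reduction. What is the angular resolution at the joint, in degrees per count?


counts per rev = 931
effective counts at joint = 931 * 31 = 28861
resolution = 360 / 28861
= 0.0125 deg/count


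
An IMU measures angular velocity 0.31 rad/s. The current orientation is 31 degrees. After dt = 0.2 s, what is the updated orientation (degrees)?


delta_theta = w * dt = 0.31 * 0.2 = 0.062 rad
= 3.5523 deg
theta_new = 31 + 3.5523 = 34.5523 deg


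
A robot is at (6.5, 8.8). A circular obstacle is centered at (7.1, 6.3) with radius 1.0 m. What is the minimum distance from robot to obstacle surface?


center_dist = sqrt((6.5-7.1)^2 + (8.8-6.3)^2)
= sqrt(0.36 + 6.25)
= 2.571
min_dist = center_dist - radius = 2.571 - 1.0 = 1.571 m


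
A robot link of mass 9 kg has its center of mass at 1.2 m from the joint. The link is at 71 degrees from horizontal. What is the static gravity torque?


tau = m*g*L*cos(angle)
= 9 * 9.81 * 1.2 * cos(71 deg)
= 9 * 9.81 * 1.2 * 0.3256
= 34.4933 Nm


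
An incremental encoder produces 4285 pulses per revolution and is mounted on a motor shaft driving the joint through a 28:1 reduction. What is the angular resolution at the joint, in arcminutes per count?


counts per rev = 4285
effective counts at joint = 4285 * 28 = 119980
resolution = 360*60 / 119980
= 0.18 arcmin/count


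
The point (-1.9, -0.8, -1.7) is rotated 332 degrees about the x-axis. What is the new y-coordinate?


Rotation about x-axis: y' = y*cos(theta) - z*sin(theta)
= -0.8 * 0.8829 - -1.7 * -0.4695
= -1.5045


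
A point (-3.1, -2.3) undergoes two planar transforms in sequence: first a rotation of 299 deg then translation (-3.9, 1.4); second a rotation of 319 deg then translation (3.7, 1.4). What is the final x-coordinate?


After transform 1:
x1 = cos(299)*-3.1 - sin(299)*-2.3 + -3.9 = -7.4145
y1 = sin(299)*-3.1 + cos(299)*-2.3 + 1.4 = 2.9963
After transform 2:
x2 = cos(319)*-7.4145 - sin(319)*2.9963 + 3.7
= 0.0699


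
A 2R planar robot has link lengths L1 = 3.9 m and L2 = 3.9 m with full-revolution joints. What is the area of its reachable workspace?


r_max = L1 + L2 = 7.8 m
r_min = |L1 - L2| = 0.0 m
Area = pi*(r_max^2 - r_min^2)
= pi*(60.84 - 0.0)
= pi * 60.84
= 191.1345 m^2


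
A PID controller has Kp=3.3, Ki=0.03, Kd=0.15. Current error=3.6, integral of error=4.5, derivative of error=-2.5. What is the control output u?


u = Kp*e + Ki*int(e) + Kd*de/dt
= 3.3*3.6 + 0.03*4.5 + 0.15*(-2.5)
= 11.88 + 0.135 + -0.375
= 11.64


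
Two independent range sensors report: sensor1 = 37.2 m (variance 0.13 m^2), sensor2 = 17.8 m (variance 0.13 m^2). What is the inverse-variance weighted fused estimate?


w1 = (1/var1) / (1/var1 + 1/var2)
   = 7.6923 / (7.6923 + 7.6923) = 0.5
w2 = 1 - w1 = 0.5
fused = w1*s1 + w2*s2 = 18.6 + 8.9
= 27.5 m


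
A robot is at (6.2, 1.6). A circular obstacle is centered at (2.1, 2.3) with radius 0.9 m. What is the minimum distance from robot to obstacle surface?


center_dist = sqrt((6.2-2.1)^2 + (1.6-2.3)^2)
= sqrt(16.81 + 0.49)
= 4.1593
min_dist = center_dist - radius = 4.1593 - 0.9 = 3.2593 m


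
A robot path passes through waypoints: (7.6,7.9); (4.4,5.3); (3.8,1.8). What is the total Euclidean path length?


Segment lengths:
  seg1 = sqrt((-3.2)^2 + (-2.6)^2) = 4.1231
  seg2 = sqrt((-0.6)^2 + (-3.5)^2) = 3.5511
Total = 7.6742


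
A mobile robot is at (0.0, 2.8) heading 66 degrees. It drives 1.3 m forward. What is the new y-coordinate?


y_new = y0 + d*sin(theta)
= 2.8 + 1.3*sin(66)
= 2.8 + 1.1876
= 3.9876


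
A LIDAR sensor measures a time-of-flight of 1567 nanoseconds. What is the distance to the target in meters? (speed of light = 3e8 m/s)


tof = 1567 ns = 1.567e-06 s
dist = c * tof / 2
= 3e8 * 1.567e-06 / 2
= 235.05 m


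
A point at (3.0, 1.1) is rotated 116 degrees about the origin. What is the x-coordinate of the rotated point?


x' = x*cos(theta) - y*sin(theta)
cos(116 deg) = -0.4384, sin(116 deg) = 0.8988
x' = 3.0 * -0.4384 - 1.1 * 0.8988
= -1.3151 - 0.9887
= -2.3038


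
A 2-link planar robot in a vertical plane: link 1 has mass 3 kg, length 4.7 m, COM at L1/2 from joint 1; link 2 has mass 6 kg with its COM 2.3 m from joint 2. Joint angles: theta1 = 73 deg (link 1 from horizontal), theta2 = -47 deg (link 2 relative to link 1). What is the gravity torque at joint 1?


Horizontal distance from joint 1 to link-1 COM:
  x_c1 = (L1/2)*cos(t1) = 2.35 * 0.2924 = 0.6871 m
Horizontal distance from joint 1 to link-2 COM:
  x_c2 = L1*cos(t1) + Lc2*cos(t1+t2)
       = 4.7*0.2924 + 2.3*0.8988 = 3.4414 m
tau1 = m1*g*x_c1 + m2*g*x_c2
     = 3*9.81*0.6871 + 6*9.81*3.4414
     = 20.2206 + 202.5592
     = 222.7798 Nm


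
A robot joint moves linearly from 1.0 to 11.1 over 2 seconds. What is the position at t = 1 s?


s = t/T = 1/2 = 0.5
p(t) = p0 + (pf-p0)*s
= 1.0 + (11.1 - 1.0) * 0.5
= 6.05


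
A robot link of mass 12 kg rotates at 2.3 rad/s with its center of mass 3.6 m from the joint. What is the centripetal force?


F = m * omega^2 * r
= 12 * 2.3^2 * 3.6
= 12 * 5.29 * 3.6
= 228.528 N


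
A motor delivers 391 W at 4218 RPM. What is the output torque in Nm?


omega = 4218 * 2*pi/60 = 441.7079 rad/s
tau = P / omega = 391 / 441.7079
= 0.8852 Nm


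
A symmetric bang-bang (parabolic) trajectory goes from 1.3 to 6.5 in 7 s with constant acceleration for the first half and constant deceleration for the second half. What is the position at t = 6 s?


Symmetric rest-to-rest: each phase covers (pf-p0)/2 in time T/2. 0.5*a*(T/2)^2 = (pf-p0)/2 => a = 4*(pf-p0)/T^2
a = 4*(6.5-1.3)/7^2 = 0.4245
t = 6 is in the deceleration phase (t > T/2).
p = pf - 0.5*a*(T-t)^2 = 6.5 - 0.5*0.4245*1^2
= 6.2878


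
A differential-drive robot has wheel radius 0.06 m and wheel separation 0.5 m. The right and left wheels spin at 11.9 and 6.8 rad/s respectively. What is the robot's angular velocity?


vR = r*wR = 0.06*11.9 = 0.714 m/s
vL = r*wL = 0.06*6.8 = 0.408 m/s
v = (vR+vL)/2 = 0.561 m/s
omega = (vR-vL)/L = 0.612 rad/s
angular velocity = 0.612 rad/s


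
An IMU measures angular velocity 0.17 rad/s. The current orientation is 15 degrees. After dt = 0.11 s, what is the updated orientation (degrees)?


delta_theta = w * dt = 0.17 * 0.11 = 0.0187 rad
= 1.0714 deg
theta_new = 15 + 1.0714 = 16.0714 deg


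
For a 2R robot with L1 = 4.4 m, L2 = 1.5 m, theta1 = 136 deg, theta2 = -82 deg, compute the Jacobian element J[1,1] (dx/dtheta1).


J[1,1] = -L1*sin(t1) - L2*sin(t1+t2)
= -4.4*sin(136) - 1.5*sin(54)
= -4.27


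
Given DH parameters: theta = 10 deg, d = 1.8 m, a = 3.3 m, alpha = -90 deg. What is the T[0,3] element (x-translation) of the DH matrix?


T[0,3] = a * cos(theta)
= 3.3 * cos(10 deg)
= 3.3 * 0.9848
= 3.2499


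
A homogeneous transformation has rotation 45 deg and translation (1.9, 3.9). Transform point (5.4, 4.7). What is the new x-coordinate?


x' = cos(theta)*px - sin(theta)*py + tx
= 0.7071*5.4 - 0.7071*4.7 + 1.9
= 2.395


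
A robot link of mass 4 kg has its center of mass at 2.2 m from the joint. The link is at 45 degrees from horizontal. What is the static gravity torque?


tau = m*g*L*cos(angle)
= 4 * 9.81 * 2.2 * cos(45 deg)
= 4 * 9.81 * 2.2 * 0.7071
= 61.0431 Nm


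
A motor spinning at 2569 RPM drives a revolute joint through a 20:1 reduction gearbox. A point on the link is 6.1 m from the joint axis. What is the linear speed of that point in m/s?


omega_motor = 2569 * 2*pi/60 = 269.0251 rad/s
omega_joint = omega_motor / 20 = 13.4513 rad/s
v = omega_joint * r = 13.4513 * 6.1
= 82.0526 m/s


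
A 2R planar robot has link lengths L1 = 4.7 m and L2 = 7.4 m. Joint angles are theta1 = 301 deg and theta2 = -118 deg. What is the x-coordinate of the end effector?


Convert angles to radians: theta1 = 5.2534, theta2 = -2.0595
x = L1*cos(theta1) + L2*cos(theta1+theta2)
x = 2.4207 + -7.3899
x = -4.9692


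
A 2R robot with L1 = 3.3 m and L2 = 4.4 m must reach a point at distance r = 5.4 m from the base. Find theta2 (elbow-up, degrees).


cos(theta2) = (r^2 - L1^2 - L2^2) / (2*L1*L2)
cos(theta2) = (29.16 - 10.89 - 19.36) / 29.04
cos(theta2) = -0.037534
theta2 = 92.1511 degrees


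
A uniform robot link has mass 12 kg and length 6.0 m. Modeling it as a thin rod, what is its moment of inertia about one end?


I = (1/3) * m * L^2
= (1/3) * 12 * 6.0^2
= 0.333333 * 12 * 36.0
= 144.0 kg*m^2


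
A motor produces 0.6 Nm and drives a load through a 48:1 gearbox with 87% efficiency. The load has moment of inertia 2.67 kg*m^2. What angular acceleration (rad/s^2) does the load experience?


tau_out = tau_motor * N * eta
= 0.6 * 48 * 0.87 = 25.056 Nm
alpha = tau_out / I = 25.056 / 2.67
= 9.3843 rad/s^2


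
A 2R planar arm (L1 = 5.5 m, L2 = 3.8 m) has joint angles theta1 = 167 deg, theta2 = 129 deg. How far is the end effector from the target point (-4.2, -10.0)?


End effector via forward kinematics:
x = L1*cos(t1) + L2*cos(t1+t2) = -3.6932
y = L1*sin(t1) + L2*sin(t1+t2) = -2.1782
Distance to target:
d = sqrt((-4.2 - -3.6932)^2 + (-10.0 - -2.1782)^2)
= sqrt(0.2568 + 61.1808)
= 7.8382 m


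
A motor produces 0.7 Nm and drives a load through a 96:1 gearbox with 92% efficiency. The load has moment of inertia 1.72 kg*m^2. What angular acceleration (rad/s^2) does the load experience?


tau_out = tau_motor * N * eta
= 0.7 * 96 * 0.92 = 61.824 Nm
alpha = tau_out / I = 61.824 / 1.72
= 35.9442 rad/s^2


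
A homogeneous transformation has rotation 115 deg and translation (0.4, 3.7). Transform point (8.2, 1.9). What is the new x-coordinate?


x' = cos(theta)*px - sin(theta)*py + tx
= -0.4226*8.2 - 0.9063*1.9 + 0.4
= -4.7875


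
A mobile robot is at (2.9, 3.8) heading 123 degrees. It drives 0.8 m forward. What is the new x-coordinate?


x_new = x0 + d*cos(theta)
= 2.9 + 0.8*cos(123)
= 2.9 + -0.4357
= 2.4643


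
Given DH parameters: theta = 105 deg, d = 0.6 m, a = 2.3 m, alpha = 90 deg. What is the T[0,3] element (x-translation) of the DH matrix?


T[0,3] = a * cos(theta)
= 2.3 * cos(105 deg)
= 2.3 * -0.2588
= -0.5953


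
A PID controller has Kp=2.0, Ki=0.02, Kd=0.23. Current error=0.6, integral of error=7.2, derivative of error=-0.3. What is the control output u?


u = Kp*e + Ki*int(e) + Kd*de/dt
= 2.0*0.6 + 0.02*7.2 + 0.23*(-0.3)
= 1.2 + 0.144 + -0.069
= 1.275


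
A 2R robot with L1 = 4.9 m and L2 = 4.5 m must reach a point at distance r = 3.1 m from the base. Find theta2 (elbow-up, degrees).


cos(theta2) = (r^2 - L1^2 - L2^2) / (2*L1*L2)
cos(theta2) = (9.61 - 24.01 - 20.25) / 44.1
cos(theta2) = -0.785714
theta2 = 141.7868 degrees


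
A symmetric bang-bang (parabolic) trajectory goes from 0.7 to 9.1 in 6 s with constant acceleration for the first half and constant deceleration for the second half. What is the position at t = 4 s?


Symmetric rest-to-rest: each phase covers (pf-p0)/2 in time T/2. 0.5*a*(T/2)^2 = (pf-p0)/2 => a = 4*(pf-p0)/T^2
a = 4*(9.1-0.7)/6^2 = 0.9333
t = 4 is in the deceleration phase (t > T/2).
p = pf - 0.5*a*(T-t)^2 = 9.1 - 0.5*0.9333*2^2
= 7.2333


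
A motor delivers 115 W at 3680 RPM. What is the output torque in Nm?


omega = 3680 * 2*pi/60 = 385.3687 rad/s
tau = P / omega = 115 / 385.3687
= 0.2984 Nm


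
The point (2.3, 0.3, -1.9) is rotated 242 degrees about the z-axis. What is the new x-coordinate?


Rotation about z-axis: x' = x*cos(theta) - y*sin(theta)
= 2.3 * -0.4695 - 0.3 * -0.8829
= -0.8149


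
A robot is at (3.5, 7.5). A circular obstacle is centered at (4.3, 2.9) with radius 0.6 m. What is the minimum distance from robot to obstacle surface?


center_dist = sqrt((3.5-4.3)^2 + (7.5-2.9)^2)
= sqrt(0.64 + 21.16)
= 4.669
min_dist = center_dist - radius = 4.669 - 0.6 = 4.069 m


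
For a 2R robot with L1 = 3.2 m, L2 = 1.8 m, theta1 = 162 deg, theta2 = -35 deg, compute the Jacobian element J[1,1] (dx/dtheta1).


J[1,1] = -L1*sin(t1) - L2*sin(t1+t2)
= -3.2*sin(162) - 1.8*sin(127)
= -2.4264


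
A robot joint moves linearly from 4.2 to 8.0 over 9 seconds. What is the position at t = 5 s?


s = t/T = 5/9 = 0.5556
p(t) = p0 + (pf-p0)*s
= 4.2 + (8.0 - 4.2) * 0.5556
= 6.3111


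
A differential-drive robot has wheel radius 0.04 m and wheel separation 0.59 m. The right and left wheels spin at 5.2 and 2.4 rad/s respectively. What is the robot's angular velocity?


vR = r*wR = 0.04*5.2 = 0.208 m/s
vL = r*wL = 0.04*2.4 = 0.096 m/s
v = (vR+vL)/2 = 0.152 m/s
omega = (vR-vL)/L = 0.1898 rad/s
angular velocity = 0.1898 rad/s


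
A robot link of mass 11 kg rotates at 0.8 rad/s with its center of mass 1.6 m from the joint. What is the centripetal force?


F = m * omega^2 * r
= 11 * 0.8^2 * 1.6
= 11 * 0.64 * 1.6
= 11.264 N


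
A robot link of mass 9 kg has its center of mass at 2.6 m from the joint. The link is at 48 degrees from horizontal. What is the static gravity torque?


tau = m*g*L*cos(angle)
= 9 * 9.81 * 2.6 * cos(48 deg)
= 9 * 9.81 * 2.6 * 0.6691
= 153.6016 Nm


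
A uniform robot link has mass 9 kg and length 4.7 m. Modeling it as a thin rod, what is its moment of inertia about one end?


I = (1/3) * m * L^2
= (1/3) * 9 * 4.7^2
= 0.333333 * 9 * 22.09
= 66.27 kg*m^2


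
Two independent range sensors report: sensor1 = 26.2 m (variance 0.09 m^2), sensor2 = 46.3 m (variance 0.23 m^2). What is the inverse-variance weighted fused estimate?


w1 = (1/var1) / (1/var1 + 1/var2)
   = 11.1111 / (11.1111 + 4.3478) = 0.7188
w2 = 1 - w1 = 0.2812
fused = w1*s1 + w2*s2 = 18.8313 + 13.0219
= 31.8531 m


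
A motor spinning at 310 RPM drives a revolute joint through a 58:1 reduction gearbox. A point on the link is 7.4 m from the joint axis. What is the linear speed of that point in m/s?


omega_motor = 310 * 2*pi/60 = 32.4631 rad/s
omega_joint = omega_motor / 58 = 0.5597 rad/s
v = omega_joint * r = 0.5597 * 7.4
= 4.1418 m/s


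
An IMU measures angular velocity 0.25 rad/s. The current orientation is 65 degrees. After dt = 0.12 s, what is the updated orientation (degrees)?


delta_theta = w * dt = 0.25 * 0.12 = 0.03 rad
= 1.7189 deg
theta_new = 65 + 1.7189 = 66.7189 deg


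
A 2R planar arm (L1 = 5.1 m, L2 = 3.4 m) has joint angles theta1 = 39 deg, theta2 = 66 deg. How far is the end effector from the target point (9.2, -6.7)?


End effector via forward kinematics:
x = L1*cos(t1) + L2*cos(t1+t2) = 3.0835
y = L1*sin(t1) + L2*sin(t1+t2) = 6.4937
Distance to target:
d = sqrt((9.2 - 3.0835)^2 + (-6.7 - 6.4937)^2)
= sqrt(37.4121 + 174.0732)
= 14.5425 m


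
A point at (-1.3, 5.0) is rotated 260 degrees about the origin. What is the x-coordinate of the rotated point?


x' = x*cos(theta) - y*sin(theta)
cos(260 deg) = -0.1736, sin(260 deg) = -0.9848
x' = -1.3 * -0.1736 - 5.0 * -0.9848
= 0.2257 - -4.924
= 5.1498


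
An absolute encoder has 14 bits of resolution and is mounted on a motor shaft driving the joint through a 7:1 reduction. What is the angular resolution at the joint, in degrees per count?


counts = 2^14 = 16384
effective counts at joint = 16384 * 7 = 114688
resolution = 360 / 114688
= 0.0031 deg/count


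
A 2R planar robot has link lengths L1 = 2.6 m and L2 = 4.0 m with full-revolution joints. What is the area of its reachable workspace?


r_max = L1 + L2 = 6.6 m
r_min = |L1 - L2| = 1.4 m
Area = pi*(r_max^2 - r_min^2)
= pi*(43.56 - 1.96)
= pi * 41.6
= 130.6903 m^2


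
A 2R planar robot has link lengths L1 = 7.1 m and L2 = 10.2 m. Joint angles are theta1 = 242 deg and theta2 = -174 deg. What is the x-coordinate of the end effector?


Convert angles to radians: theta1 = 4.2237, theta2 = -3.0369
x = L1*cos(theta1) + L2*cos(theta1+theta2)
x = -3.3332 + 3.821
x = 0.4877


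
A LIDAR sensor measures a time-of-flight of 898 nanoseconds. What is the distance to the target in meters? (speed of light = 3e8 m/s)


tof = 898 ns = 8.98e-07 s
dist = c * tof / 2
= 3e8 * 8.98e-07 / 2
= 134.7 m


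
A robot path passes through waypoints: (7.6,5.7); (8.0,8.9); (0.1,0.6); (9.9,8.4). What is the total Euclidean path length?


Segment lengths:
  seg1 = sqrt((0.4)^2 + (3.2)^2) = 3.2249
  seg2 = sqrt((-7.9)^2 + (-8.3)^2) = 11.4586
  seg3 = sqrt((9.8)^2 + (7.8)^2) = 12.5252
Total = 27.2087


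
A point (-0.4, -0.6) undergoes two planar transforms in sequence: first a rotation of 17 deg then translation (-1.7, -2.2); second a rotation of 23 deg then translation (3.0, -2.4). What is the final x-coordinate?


After transform 1:
x1 = cos(17)*-0.4 - sin(17)*-0.6 + -1.7 = -1.9071
y1 = sin(17)*-0.4 + cos(17)*-0.6 + -2.2 = -2.8907
After transform 2:
x2 = cos(23)*-1.9071 - sin(23)*-2.8907 + 3.0
= 2.374


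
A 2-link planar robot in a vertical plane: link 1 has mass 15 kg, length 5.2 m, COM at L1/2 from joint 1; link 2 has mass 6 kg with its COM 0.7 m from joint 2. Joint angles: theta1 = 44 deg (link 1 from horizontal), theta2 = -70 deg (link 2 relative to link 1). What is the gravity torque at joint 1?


Horizontal distance from joint 1 to link-1 COM:
  x_c1 = (L1/2)*cos(t1) = 2.6 * 0.7193 = 1.8703 m
Horizontal distance from joint 1 to link-2 COM:
  x_c2 = L1*cos(t1) + Lc2*cos(t1+t2)
       = 5.2*0.7193 + 0.7*0.8988 = 4.3697 m
tau1 = m1*g*x_c1 + m2*g*x_c2
     = 15*9.81*1.8703 + 6*9.81*4.3697
     = 275.2122 + 257.2019
     = 532.4141 Nm


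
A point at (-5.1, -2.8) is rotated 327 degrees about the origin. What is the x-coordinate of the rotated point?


x' = x*cos(theta) - y*sin(theta)
cos(327 deg) = 0.8387, sin(327 deg) = -0.5446
x' = -5.1 * 0.8387 - -2.8 * -0.5446
= -4.2772 - 1.525
= -5.8022


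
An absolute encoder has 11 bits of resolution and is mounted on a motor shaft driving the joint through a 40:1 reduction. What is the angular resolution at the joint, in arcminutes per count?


counts = 2^11 = 2048
effective counts at joint = 2048 * 40 = 81920
resolution = 360*60 / 81920
= 0.2637 arcmin/count


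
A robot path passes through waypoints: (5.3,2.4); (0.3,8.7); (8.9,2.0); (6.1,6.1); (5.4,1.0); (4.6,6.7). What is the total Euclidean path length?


Segment lengths:
  seg1 = sqrt((-5.0)^2 + (6.3)^2) = 8.043
  seg2 = sqrt((8.6)^2 + (-6.7)^2) = 10.9018
  seg3 = sqrt((-2.8)^2 + (4.1)^2) = 4.9649
  seg4 = sqrt((-0.7)^2 + (-5.1)^2) = 5.1478
  seg5 = sqrt((-0.8)^2 + (5.7)^2) = 5.7559
Total = 34.8134


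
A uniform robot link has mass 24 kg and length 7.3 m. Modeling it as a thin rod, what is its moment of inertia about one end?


I = (1/3) * m * L^2
= (1/3) * 24 * 7.3^2
= 0.333333 * 24 * 53.29
= 426.32 kg*m^2


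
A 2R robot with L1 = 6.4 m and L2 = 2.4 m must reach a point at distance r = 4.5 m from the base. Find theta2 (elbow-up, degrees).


cos(theta2) = (r^2 - L1^2 - L2^2) / (2*L1*L2)
cos(theta2) = (20.25 - 40.96 - 5.76) / 30.72
cos(theta2) = -0.861654
theta2 = 149.5028 degrees


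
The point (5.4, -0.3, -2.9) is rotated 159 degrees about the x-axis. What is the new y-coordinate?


Rotation about x-axis: y' = y*cos(theta) - z*sin(theta)
= -0.3 * -0.9336 - -2.9 * 0.3584
= 1.3193


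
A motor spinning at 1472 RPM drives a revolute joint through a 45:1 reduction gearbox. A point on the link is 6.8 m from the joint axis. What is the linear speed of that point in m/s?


omega_motor = 1472 * 2*pi/60 = 154.1475 rad/s
omega_joint = omega_motor / 45 = 3.4255 rad/s
v = omega_joint * r = 3.4255 * 6.8
= 23.2934 m/s


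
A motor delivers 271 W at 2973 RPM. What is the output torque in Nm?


omega = 2973 * 2*pi/60 = 311.3318 rad/s
tau = P / omega = 271 / 311.3318
= 0.8705 Nm


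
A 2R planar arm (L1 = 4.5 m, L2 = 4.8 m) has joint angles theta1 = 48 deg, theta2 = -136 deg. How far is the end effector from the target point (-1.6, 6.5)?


End effector via forward kinematics:
x = L1*cos(t1) + L2*cos(t1+t2) = 3.1786
y = L1*sin(t1) + L2*sin(t1+t2) = -1.4529
Distance to target:
d = sqrt((-1.6 - 3.1786)^2 + (6.5 - -1.4529)^2)
= sqrt(22.8351 + 63.249)
= 9.2782 m


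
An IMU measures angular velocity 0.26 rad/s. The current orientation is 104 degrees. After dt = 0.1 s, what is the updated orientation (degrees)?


delta_theta = w * dt = 0.26 * 0.1 = 0.026 rad
= 1.4897 deg
theta_new = 104 + 1.4897 = 105.4897 deg


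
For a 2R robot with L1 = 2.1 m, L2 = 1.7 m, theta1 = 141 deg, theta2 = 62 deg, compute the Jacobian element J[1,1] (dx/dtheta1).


J[1,1] = -L1*sin(t1) - L2*sin(t1+t2)
= -2.1*sin(141) - 1.7*sin(203)
= -0.6573


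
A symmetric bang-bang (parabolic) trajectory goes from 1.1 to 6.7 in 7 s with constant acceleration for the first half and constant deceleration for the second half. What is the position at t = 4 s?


Symmetric rest-to-rest: each phase covers (pf-p0)/2 in time T/2. 0.5*a*(T/2)^2 = (pf-p0)/2 => a = 4*(pf-p0)/T^2
a = 4*(6.7-1.1)/7^2 = 0.4571
t = 4 is in the deceleration phase (t > T/2).
p = pf - 0.5*a*(T-t)^2 = 6.7 - 0.5*0.4571*3^2
= 4.6429


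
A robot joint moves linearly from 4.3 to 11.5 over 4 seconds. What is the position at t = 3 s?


s = t/T = 3/4 = 0.75
p(t) = p0 + (pf-p0)*s
= 4.3 + (11.5 - 4.3) * 0.75
= 9.7


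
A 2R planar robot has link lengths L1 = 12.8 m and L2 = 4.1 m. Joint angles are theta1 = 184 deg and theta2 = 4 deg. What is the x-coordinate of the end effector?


Convert angles to radians: theta1 = 3.2114, theta2 = 0.0698
x = L1*cos(theta1) + L2*cos(theta1+theta2)
x = -12.7688 + -4.0601
x = -16.8289


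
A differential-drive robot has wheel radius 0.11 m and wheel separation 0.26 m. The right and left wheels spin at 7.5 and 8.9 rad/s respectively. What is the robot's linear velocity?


vR = r*wR = 0.11*7.5 = 0.825 m/s
vL = r*wL = 0.11*8.9 = 0.979 m/s
v = (vR+vL)/2 = 0.902 m/s
omega = (vR-vL)/L = -0.5923 rad/s
linear velocity = 0.902 m/s


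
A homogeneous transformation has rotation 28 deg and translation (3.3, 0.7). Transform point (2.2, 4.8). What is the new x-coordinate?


x' = cos(theta)*px - sin(theta)*py + tx
= 0.8829*2.2 - 0.4695*4.8 + 3.3
= 2.989


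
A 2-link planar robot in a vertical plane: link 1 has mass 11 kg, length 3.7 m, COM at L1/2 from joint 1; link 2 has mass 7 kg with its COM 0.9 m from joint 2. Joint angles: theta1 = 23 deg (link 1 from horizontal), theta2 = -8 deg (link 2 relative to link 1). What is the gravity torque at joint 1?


Horizontal distance from joint 1 to link-1 COM:
  x_c1 = (L1/2)*cos(t1) = 1.85 * 0.9205 = 1.7029 m
Horizontal distance from joint 1 to link-2 COM:
  x_c2 = L1*cos(t1) + Lc2*cos(t1+t2)
       = 3.7*0.9205 + 0.9*0.9659 = 4.2752 m
tau1 = m1*g*x_c1 + m2*g*x_c2
     = 11*9.81*1.7029 + 7*9.81*4.2752
     = 183.7636 + 293.5781
     = 477.3417 Nm


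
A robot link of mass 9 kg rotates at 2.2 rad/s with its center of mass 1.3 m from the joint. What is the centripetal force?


F = m * omega^2 * r
= 9 * 2.2^2 * 1.3
= 9 * 4.84 * 1.3
= 56.628 N


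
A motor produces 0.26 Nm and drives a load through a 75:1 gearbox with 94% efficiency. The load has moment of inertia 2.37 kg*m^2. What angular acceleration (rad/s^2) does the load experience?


tau_out = tau_motor * N * eta
= 0.26 * 75 * 0.94 = 18.33 Nm
alpha = tau_out / I = 18.33 / 2.37
= 7.7342 rad/s^2


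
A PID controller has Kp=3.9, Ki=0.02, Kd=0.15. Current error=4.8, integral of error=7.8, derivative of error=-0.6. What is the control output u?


u = Kp*e + Ki*int(e) + Kd*de/dt
= 3.9*4.8 + 0.02*7.8 + 0.15*(-0.6)
= 18.72 + 0.156 + -0.09
= 18.786


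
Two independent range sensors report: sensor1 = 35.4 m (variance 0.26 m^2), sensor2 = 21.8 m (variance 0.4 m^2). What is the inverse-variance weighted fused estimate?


w1 = (1/var1) / (1/var1 + 1/var2)
   = 3.8462 / (3.8462 + 2.5) = 0.6061
w2 = 1 - w1 = 0.3939
fused = w1*s1 + w2*s2 = 21.4545 + 8.5879
= 30.0424 m


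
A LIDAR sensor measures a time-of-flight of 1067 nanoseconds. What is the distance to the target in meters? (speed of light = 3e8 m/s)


tof = 1067 ns = 1.067e-06 s
dist = c * tof / 2
= 3e8 * 1.067e-06 / 2
= 160.05 m


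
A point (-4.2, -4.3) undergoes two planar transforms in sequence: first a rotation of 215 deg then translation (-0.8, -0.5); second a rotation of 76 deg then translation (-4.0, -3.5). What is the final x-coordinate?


After transform 1:
x1 = cos(215)*-4.2 - sin(215)*-4.3 + -0.8 = 0.1741
y1 = sin(215)*-4.2 + cos(215)*-4.3 + -0.5 = 5.4314
After transform 2:
x2 = cos(76)*0.1741 - sin(76)*5.4314 + -4.0
= -9.2279


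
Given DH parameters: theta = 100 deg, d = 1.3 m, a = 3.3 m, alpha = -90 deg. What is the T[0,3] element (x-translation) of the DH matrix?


T[0,3] = a * cos(theta)
= 3.3 * cos(100 deg)
= 3.3 * -0.1736
= -0.573


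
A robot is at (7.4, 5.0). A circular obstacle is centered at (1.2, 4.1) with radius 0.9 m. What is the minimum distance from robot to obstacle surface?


center_dist = sqrt((7.4-1.2)^2 + (5.0-4.1)^2)
= sqrt(38.44 + 0.81)
= 6.265
min_dist = center_dist - radius = 6.265 - 0.9 = 5.365 m


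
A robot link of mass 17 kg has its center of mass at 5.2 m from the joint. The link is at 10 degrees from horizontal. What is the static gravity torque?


tau = m*g*L*cos(angle)
= 17 * 9.81 * 5.2 * cos(10 deg)
= 17 * 9.81 * 5.2 * 0.9848
= 854.0292 Nm


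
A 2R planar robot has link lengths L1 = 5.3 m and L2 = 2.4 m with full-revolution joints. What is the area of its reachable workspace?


r_max = L1 + L2 = 7.7 m
r_min = |L1 - L2| = 2.9 m
Area = pi*(r_max^2 - r_min^2)
= pi*(59.29 - 8.41)
= pi * 50.88
= 159.8442 m^2


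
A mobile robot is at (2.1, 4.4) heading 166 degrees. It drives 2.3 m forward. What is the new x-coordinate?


x_new = x0 + d*cos(theta)
= 2.1 + 2.3*cos(166)
= 2.1 + -2.2317
= -0.1317


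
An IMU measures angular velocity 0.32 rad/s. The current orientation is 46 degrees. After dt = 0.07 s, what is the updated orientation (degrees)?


delta_theta = w * dt = 0.32 * 0.07 = 0.0224 rad
= 1.2834 deg
theta_new = 46 + 1.2834 = 47.2834 deg


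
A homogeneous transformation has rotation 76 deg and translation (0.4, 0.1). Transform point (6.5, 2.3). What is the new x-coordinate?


x' = cos(theta)*px - sin(theta)*py + tx
= 0.2419*6.5 - 0.9703*2.3 + 0.4
= -0.2592


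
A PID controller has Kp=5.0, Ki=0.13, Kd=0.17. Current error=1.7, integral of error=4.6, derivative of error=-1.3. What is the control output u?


u = Kp*e + Ki*int(e) + Kd*de/dt
= 5.0*1.7 + 0.13*4.6 + 0.17*(-1.3)
= 8.5 + 0.598 + -0.221
= 8.877


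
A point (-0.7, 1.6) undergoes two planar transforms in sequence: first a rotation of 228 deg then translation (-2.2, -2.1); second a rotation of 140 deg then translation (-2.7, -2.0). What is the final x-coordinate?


After transform 1:
x1 = cos(228)*-0.7 - sin(228)*1.6 + -2.2 = -0.5426
y1 = sin(228)*-0.7 + cos(228)*1.6 + -2.1 = -2.6504
After transform 2:
x2 = cos(140)*-0.5426 - sin(140)*-2.6504 + -2.7
= -0.5807


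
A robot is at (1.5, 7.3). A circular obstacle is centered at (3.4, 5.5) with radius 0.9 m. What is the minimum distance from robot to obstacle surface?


center_dist = sqrt((1.5-3.4)^2 + (7.3-5.5)^2)
= sqrt(3.61 + 3.24)
= 2.6173
min_dist = center_dist - radius = 2.6173 - 0.9 = 1.7173 m


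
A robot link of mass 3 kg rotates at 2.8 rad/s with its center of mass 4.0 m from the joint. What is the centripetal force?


F = m * omega^2 * r
= 3 * 2.8^2 * 4.0
= 3 * 7.84 * 4.0
= 94.08 N


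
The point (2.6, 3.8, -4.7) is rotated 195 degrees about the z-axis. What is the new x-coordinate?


Rotation about z-axis: x' = x*cos(theta) - y*sin(theta)
= 2.6 * -0.9659 - 3.8 * -0.2588
= -1.5279


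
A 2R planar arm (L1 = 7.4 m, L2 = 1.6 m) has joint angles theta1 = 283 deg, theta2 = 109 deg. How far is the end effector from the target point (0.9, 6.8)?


End effector via forward kinematics:
x = L1*cos(t1) + L2*cos(t1+t2) = 3.0215
y = L1*sin(t1) + L2*sin(t1+t2) = -6.3625
Distance to target:
d = sqrt((0.9 - 3.0215)^2 + (6.8 - -6.3625)^2)
= sqrt(4.5008 + 173.2506)
= 13.3323 m


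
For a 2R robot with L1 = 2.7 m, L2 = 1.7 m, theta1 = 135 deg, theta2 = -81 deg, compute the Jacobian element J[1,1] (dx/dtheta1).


J[1,1] = -L1*sin(t1) - L2*sin(t1+t2)
= -2.7*sin(135) - 1.7*sin(54)
= -3.2845


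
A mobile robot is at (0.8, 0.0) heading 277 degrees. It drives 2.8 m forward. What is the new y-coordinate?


y_new = y0 + d*sin(theta)
= 0.0 + 2.8*sin(277)
= 0.0 + -2.7791
= -2.7791


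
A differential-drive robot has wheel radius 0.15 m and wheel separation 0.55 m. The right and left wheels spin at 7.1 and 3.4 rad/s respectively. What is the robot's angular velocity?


vR = r*wR = 0.15*7.1 = 1.065 m/s
vL = r*wL = 0.15*3.4 = 0.51 m/s
v = (vR+vL)/2 = 0.7875 m/s
omega = (vR-vL)/L = 1.0091 rad/s
angular velocity = 1.0091 rad/s


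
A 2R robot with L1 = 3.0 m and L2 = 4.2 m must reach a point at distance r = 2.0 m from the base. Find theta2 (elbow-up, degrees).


cos(theta2) = (r^2 - L1^2 - L2^2) / (2*L1*L2)
cos(theta2) = (4.0 - 9.0 - 17.64) / 25.2
cos(theta2) = -0.898413
theta2 = 153.9502 degrees


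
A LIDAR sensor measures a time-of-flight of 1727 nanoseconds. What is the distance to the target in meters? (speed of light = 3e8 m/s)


tof = 1727 ns = 1.727e-06 s
dist = c * tof / 2
= 3e8 * 1.727e-06 / 2
= 259.05 m


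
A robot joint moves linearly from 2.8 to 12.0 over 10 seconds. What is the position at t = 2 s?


s = t/T = 2/10 = 0.2
p(t) = p0 + (pf-p0)*s
= 2.8 + (12.0 - 2.8) * 0.2
= 4.64


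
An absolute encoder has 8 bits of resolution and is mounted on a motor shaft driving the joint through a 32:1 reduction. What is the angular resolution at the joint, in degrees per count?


counts = 2^8 = 256
effective counts at joint = 256 * 32 = 8192
resolution = 360 / 8192
= 0.0439 deg/count


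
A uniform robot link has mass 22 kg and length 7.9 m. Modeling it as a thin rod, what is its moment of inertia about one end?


I = (1/3) * m * L^2
= (1/3) * 22 * 7.9^2
= 0.333333 * 22 * 62.41
= 457.6733 kg*m^2


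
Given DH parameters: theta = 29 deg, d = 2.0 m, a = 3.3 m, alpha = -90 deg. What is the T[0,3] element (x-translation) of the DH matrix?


T[0,3] = a * cos(theta)
= 3.3 * cos(29 deg)
= 3.3 * 0.8746
= 2.8862


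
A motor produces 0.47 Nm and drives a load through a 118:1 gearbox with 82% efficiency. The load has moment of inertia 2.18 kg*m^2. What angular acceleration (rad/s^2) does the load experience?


tau_out = tau_motor * N * eta
= 0.47 * 118 * 0.82 = 45.4772 Nm
alpha = tau_out / I = 45.4772 / 2.18
= 20.8611 rad/s^2


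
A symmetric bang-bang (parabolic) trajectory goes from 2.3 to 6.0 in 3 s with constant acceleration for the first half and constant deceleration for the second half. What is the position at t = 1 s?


Symmetric rest-to-rest: each phase covers (pf-p0)/2 in time T/2. 0.5*a*(T/2)^2 = (pf-p0)/2 => a = 4*(pf-p0)/T^2
a = 4*(6.0-2.3)/3^2 = 1.6444
t = 1 is in the acceleration phase (t <= T/2).
p = p0 + 0.5*a*t^2 = 2.3 + 0.5*1.6444*1^2
= 3.1222


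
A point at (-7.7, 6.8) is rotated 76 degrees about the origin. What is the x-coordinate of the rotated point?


x' = x*cos(theta) - y*sin(theta)
cos(76 deg) = 0.2419, sin(76 deg) = 0.9703
x' = -7.7 * 0.2419 - 6.8 * 0.9703
= -1.8628 - 6.598
= -8.4608


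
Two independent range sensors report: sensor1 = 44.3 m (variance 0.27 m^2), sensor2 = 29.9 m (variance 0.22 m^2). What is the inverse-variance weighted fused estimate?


w1 = (1/var1) / (1/var1 + 1/var2)
   = 3.7037 / (3.7037 + 4.5455) = 0.449
w2 = 1 - w1 = 0.551
fused = w1*s1 + w2*s2 = 19.8898 + 16.4755
= 36.3653 m
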